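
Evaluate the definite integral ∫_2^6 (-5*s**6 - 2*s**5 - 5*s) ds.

By the power rule, an antiderivative is F(s) = -5*s**7/7 - s**6/3 - 5*s**2/2.
Then F(6) - F(2) = (-1509174/7) - (-2578/21) = -4524944/21.

-4524944/21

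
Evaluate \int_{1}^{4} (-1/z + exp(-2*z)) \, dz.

(-4*exp(8)*log(2) - 1 + exp(6))*exp(-8)/2

An antiderivative is F(z) = -log(z) - exp(-2*z)/2.
Then F(4) - F(1) = (-2*log(2) - exp(-8)/2) - (-exp(-2)/2) = (-4*exp(8)*log(2) - 1 + exp(6))*exp(-8)/2.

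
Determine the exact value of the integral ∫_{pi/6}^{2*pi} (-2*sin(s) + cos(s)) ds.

An antiderivative is F(s) = sin(s) + 2*cos(s).
Then F(2*pi) - F(pi/6) = (2) - (1/2 + sqrt(3)) = 3/2 - sqrt(3).

3/2 - sqrt(3)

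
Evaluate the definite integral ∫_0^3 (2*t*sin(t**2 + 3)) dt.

cos(3) - cos(12)

Let u = t**2 + 3, so du = 2*t dt. When t = 0, u = 3; when t = 3, u = 12.
The integral becomes ∫ sin(u) du from 3 to 12, with antiderivative -cos(u).
Back in t: F(t) = -cos(t**2 + 3).
Then F(3) - F(0) = (-cos(12)) - (-cos(3)) = cos(3) - cos(12).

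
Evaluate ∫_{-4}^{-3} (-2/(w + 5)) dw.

An antiderivative is F(w) = -2*log(w + 5).
Then F(-3) - F(-4) = (-log(4)) - (0) = -log(4).

-log(4)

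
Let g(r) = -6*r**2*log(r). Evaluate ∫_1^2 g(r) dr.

Integrate by parts once (u = ln r, dv = -6*r**2 dr).
An antiderivative is F(r) = -2*r**3*(3*log(r) - 1)/3.
Then F(2) - F(1) = (16/3 - 16*log(2)) - (2/3) = 14/3 - 16*log(2).

14/3 - 16*log(2)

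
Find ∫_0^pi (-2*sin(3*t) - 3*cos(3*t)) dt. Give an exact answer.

-4/3

An antiderivative is F(t) = -sin(3*t) + 2*cos(3*t)/3.
Then F(pi) - F(0) = (-2/3) - (2/3) = -4/3.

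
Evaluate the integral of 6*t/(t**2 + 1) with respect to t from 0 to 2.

3*log(5)

Let u = t**2 + 1, so du = 2*t dt. When t = 0, u = 1; when t = 2, u = 5.
The integral becomes 3·∫ 1/u du from 1 to 5, with antiderivative 3*log(u).
Back in t: F(t) = 3*log(t**2 + 1).
Then F(2) - F(0) = (3*log(5)) - (0) = 3*log(5).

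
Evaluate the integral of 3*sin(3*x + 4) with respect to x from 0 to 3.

-cos(13) + cos(4)

Let u = 3*x + 4, so du = 3 dx. When x = 0, u = 4; when x = 3, u = 13.
The integral becomes ∫ sin(u) du from 4 to 13, with antiderivative -cos(u).
Back in x: F(x) = -cos(3*x + 4).
Then F(3) - F(0) = (-cos(13)) - (-cos(4)) = -cos(13) + cos(4).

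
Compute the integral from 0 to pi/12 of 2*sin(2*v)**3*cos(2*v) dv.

1/64

Let u = sin(2*v), so du = 2*cos(2*v) dv. When v = 0, u = 0; when v = pi/12, u = 1/2.
The integral becomes ∫ u**3 du from 0 to 1/2, with antiderivative u**4/4.
Back in v: F(v) = sin(2*v)**4/4.
Then F(pi/12) - F(0) = (1/64) - (0) = 1/64.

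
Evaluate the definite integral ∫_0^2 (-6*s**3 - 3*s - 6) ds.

By the power rule, an antiderivative is F(s) = -3*s**4/2 - 3*s**2/2 - 6*s.
Then F(2) - F(0) = (-42) - (0) = -42.

-42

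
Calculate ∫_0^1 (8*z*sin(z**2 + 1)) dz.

-4*cos(2) + 4*cos(1)

Let u = z**2 + 1, so du = 2*z dz. When z = 0, u = 1; when z = 1, u = 2.
The integral becomes 4·∫ sin(u) du from 1 to 2, with antiderivative -4*cos(u).
Back in z: F(z) = -4*cos(z**2 + 1).
Then F(1) - F(0) = (-4*cos(2)) - (-4*cos(1)) = -4*cos(2) + 4*cos(1).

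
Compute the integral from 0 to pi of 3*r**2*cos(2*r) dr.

Integrate by parts twice (u = r^2, dv = 3*cos(2*r) dr).
An antiderivative is F(r) = 3*r**2*sin(2*r)/2 + 3*r*cos(2*r)/2 - 3*sin(2*r)/4.
Then F(pi) - F(0) = (3*pi/2) - (0) = 3*pi/2.

3*pi/2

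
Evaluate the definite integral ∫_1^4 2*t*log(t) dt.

Integrate by parts once (u = ln t, dv = 2*t dt).
An antiderivative is F(t) = t**2*(2*log(t) - 1)/2.
Then F(4) - F(1) = (-8 + 32*log(2)) - (-1/2) = -15/2 + 32*log(2).

-15/2 + 32*log(2)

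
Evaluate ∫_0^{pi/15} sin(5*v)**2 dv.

Use the identity sin^2(5*v) = (1 - cos(10*v))/2.
An antiderivative is F(v) = v/2 - sin(10*v)/20.
Then F(pi/15) - F(0) = (-sqrt(3)/40 + pi/30) - (0) = -sqrt(3)/40 + pi/30.

-sqrt(3)/40 + pi/30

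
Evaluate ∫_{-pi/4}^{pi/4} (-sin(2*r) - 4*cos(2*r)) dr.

-4

An antiderivative is F(r) = -2*sin(2*r) + cos(2*r)/2.
Then F(pi/4) - F(-pi/4) = (-2) - (2) = -4.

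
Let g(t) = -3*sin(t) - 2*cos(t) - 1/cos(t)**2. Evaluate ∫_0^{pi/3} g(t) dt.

An antiderivative is F(t) = -2*sin(t) + 3*cos(t) - tan(t).
Then F(pi/3) - F(0) = (3/2 - 2*sqrt(3)) - (3) = -2*sqrt(3) - 3/2.

-2*sqrt(3) - 3/2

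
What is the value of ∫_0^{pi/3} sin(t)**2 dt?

-sqrt(3)/8 + pi/6

Use the identity sin^2(t) = (1 - cos(2*t))/2.
An antiderivative is F(t) = t/2 - sin(2*t)/4.
Then F(pi/3) - F(0) = (-sqrt(3)/8 + pi/6) - (0) = -sqrt(3)/8 + pi/6.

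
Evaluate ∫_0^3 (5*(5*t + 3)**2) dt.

1935

Let u = 5*t + 3, so du = 5 dt. When t = 0, u = 3; when t = 3, u = 18.
The integral becomes ∫ u**2 du from 3 to 18, with antiderivative u**3/3.
Back in t: F(t) = (5*t + 3)**3/3.
Then F(3) - F(0) = (1944) - (9) = 1935.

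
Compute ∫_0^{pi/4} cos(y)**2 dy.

1/4 + pi/8

Use the identity cos^2(y) = (1 + cos(2*y))/2.
An antiderivative is F(y) = y/2 + sin(2*y)/4.
Then F(pi/4) - F(0) = (1/4 + pi/8) - (0) = 1/4 + pi/8.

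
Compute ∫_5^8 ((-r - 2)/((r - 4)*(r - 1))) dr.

Factor the denominator: r**2 - 5*r + 4 = (r - 1)(r - 4).
Partial fractions: (-r - 2)/((r - 4)*(r - 1)) = 1/(r - 1) - 2/(r - 4).
An antiderivative is F(r) = -2*log(r - 4) + log(r - 1).
Then F(8) - F(5) = (log(7/16)) - (log(4)) = log(7/64).

log(7/64)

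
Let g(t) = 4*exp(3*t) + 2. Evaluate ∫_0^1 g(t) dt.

An antiderivative is F(t) = 4*exp(3*t)/3 + 2*t.
Then F(1) - F(0) = (2 + 4*exp(3)/3) - (4/3) = 2/3 + 4*exp(3)/3.

2/3 + 4*exp(3)/3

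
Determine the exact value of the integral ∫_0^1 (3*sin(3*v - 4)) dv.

cos(4) - cos(1)

Let u = 3*v - 4, so du = 3 dv. When v = 0, u = -4; when v = 1, u = -1.
The integral becomes ∫ sin(u) du from -4 to -1, with antiderivative -cos(u).
Back in v: F(v) = -cos(3*v - 4).
Then F(1) - F(0) = (-cos(1)) - (-cos(4)) = cos(4) - cos(1).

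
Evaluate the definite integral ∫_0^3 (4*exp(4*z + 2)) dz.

Let u = 4*z + 2, so du = 4 dz. When z = 0, u = 2; when z = 3, u = 14.
The integral becomes ∫ exp(u) du from 2 to 14, with antiderivative exp(u).
Back in z: F(z) = exp(4*z + 2).
Then F(3) - F(0) = (exp(14)) - (exp(2)) = -exp(2) + exp(14).

-exp(2) + exp(14)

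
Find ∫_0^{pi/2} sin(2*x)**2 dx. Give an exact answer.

Use the identity sin^2(2*x) = (1 - cos(4*x))/2.
An antiderivative is F(x) = x/2 - sin(4*x)/8.
Then F(pi/2) - F(0) = (pi/4) - (0) = pi/4.

pi/4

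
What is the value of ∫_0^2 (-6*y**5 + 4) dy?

-56

By the power rule, an antiderivative is F(y) = -y**6 + 4*y.
Then F(2) - F(0) = (-56) - (0) = -56.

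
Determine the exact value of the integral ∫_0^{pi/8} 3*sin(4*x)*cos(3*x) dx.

Use the identity sin(4*x)cos(3*x) = [sin(7*x) + sin(x)]/2.
An antiderivative is F(x) = -3*cos(x)/2 - 3*cos(7*x)/14.
Then F(pi/8) - F(0) = (-9*sqrt(sqrt(2) + 2)/14) - (-12/7) = 12/7 - 9*sqrt(sqrt(2) + 2)/14.

12/7 - 9*sqrt(sqrt(2) + 2)/14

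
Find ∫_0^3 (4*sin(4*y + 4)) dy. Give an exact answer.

cos(4) - cos(16)

Let u = 4*y + 4, so du = 4 dy. When y = 0, u = 4; when y = 3, u = 16.
The integral becomes ∫ sin(u) du from 4 to 16, with antiderivative -cos(u).
Back in y: F(y) = -cos(4*y + 4).
Then F(3) - F(0) = (-cos(16)) - (-cos(4)) = cos(4) - cos(16).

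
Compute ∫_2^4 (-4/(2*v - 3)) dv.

-log(25)

An antiderivative is F(v) = -2*log(2*v - 3).
Then F(4) - F(2) = (-log(25)) - (0) = -log(25).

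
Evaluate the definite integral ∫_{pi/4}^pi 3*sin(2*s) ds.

An antiderivative is F(s) = -3*cos(2*s)/2.
Then F(pi) - F(pi/4) = (-3/2) - (0) = -3/2.

-3/2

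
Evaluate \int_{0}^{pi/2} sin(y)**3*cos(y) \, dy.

1/4

Let u = sin(y), so du = cos(y) dy. When y = 0, u = 0; when y = pi/2, u = 1.
The integral becomes ∫ u**3 du from 0 to 1, with antiderivative u**4/4.
Back in y: F(y) = sin(y)**4/4.
Then F(pi/2) - F(0) = (1/4) - (0) = 1/4.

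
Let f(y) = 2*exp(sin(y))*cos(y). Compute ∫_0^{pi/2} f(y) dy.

-2 + 2*E

Let u = sin(y), so du = cos(y) dy. When y = 0, u = 0; when y = pi/2, u = 1.
The integral becomes 2·∫ exp(u) du from 0 to 1, with antiderivative 2*exp(u).
Back in y: F(y) = 2*exp(sin(y)).
Then F(pi/2) - F(0) = (2*E) - (2) = -2 + 2*E.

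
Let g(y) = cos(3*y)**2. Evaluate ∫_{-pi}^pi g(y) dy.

pi

Use the identity cos^2(3*y) = (1 + cos(6*y))/2.
An antiderivative is F(y) = y/2 + sin(6*y)/12.
Then F(pi) - F(-pi) = (pi/2) - (-pi/2) = pi.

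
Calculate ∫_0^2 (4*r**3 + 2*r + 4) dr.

28

By the power rule, an antiderivative is F(r) = r**4 + r**2 + 4*r.
Then F(2) - F(0) = (28) - (0) = 28.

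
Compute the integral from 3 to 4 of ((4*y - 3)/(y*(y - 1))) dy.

Factor the denominator: y**2 - y = y(y - 1).
Partial fractions: (4*y - 3)/(y*(y - 1)) = 3/y + 1/(y - 1).
An antiderivative is F(y) = 3*log(y) + log(y - 1).
Then F(4) - F(3) = (log(3) + 6*log(2)) - (log(54)) = log(32/9).

log(32/9)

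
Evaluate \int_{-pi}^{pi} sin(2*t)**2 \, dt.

pi

Use the identity sin^2(2*t) = (1 - cos(4*t))/2.
An antiderivative is F(t) = t/2 - sin(4*t)/8.
Then F(pi) - F(-pi) = (pi/2) - (-pi/2) = pi.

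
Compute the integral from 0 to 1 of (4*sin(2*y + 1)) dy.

Let u = 2*y + 1, so du = 2 dy. When y = 0, u = 1; when y = 1, u = 3.
The integral becomes 2·∫ sin(u) du from 1 to 3, with antiderivative -2*cos(u).
Back in y: F(y) = -2*cos(2*y + 1).
Then F(1) - F(0) = (-2*cos(3)) - (-2*cos(1)) = 2*cos(1) - 2*cos(3).

2*cos(1) - 2*cos(3)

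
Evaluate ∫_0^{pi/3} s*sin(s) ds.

-pi/6 + sqrt(3)/2

Integrate by parts once (u = s, dv = sin(s) ds).
An antiderivative is F(s) = -s*cos(s) + sin(s).
Then F(pi/3) - F(0) = (-pi/6 + sqrt(3)/2) - (0) = -pi/6 + sqrt(3)/2.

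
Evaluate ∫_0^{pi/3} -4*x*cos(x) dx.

-2*sqrt(3)*pi/3 + 2

Integrate by parts once (u = x, dv = -4*cos(x) dx).
An antiderivative is F(x) = -4*x*sin(x) - 4*cos(x).
Then F(pi/3) - F(0) = (-2*sqrt(3)*pi/3 - 2) - (-4) = -2*sqrt(3)*pi/3 + 2.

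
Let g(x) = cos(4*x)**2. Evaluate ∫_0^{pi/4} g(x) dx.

Use the identity cos^2(4*x) = (1 + cos(8*x))/2.
An antiderivative is F(x) = x/2 + sin(8*x)/16.
Then F(pi/4) - F(0) = (pi/8) - (0) = pi/8.

pi/8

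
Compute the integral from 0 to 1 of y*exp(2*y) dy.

Integrate by parts once (u = y, dv = exp(2*y) dy).
An antiderivative is F(y) = (2*y - 1)*exp(2*y)/4.
Then F(1) - F(0) = (exp(2)/4) - (-1/4) = 1/4 + exp(2)/4.

1/4 + exp(2)/4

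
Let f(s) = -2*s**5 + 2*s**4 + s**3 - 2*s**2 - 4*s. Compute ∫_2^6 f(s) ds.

By the power rule, an antiderivative is F(s) = -s**6/3 + 2*s**5/5 + s**4/4 - 2*s**3/3 - 2*s**2.
Then F(6) - F(2) = (-61668/5) - (-268/15) = -184736/15.

-184736/15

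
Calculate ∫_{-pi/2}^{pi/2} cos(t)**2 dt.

pi/2

Use the identity cos^2(t) = (1 + cos(2*t))/2.
An antiderivative is F(t) = t/2 + sin(2*t)/4.
Then F(pi/2) - F(-pi/2) = (pi/4) - (-pi/4) = pi/2.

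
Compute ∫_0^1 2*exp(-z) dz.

An antiderivative is F(z) = -2*exp(-z).
Then F(1) - F(0) = (-2*exp(-1)) - (-2) = 2 - 2*exp(-1).

2 - 2*exp(-1)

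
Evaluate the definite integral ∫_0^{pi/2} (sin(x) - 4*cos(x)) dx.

-3

An antiderivative is F(x) = -4*sin(x) - cos(x).
Then F(pi/2) - F(0) = (-4) - (-1) = -3.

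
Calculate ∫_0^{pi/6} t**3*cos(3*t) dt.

-pi/27 + pi**3/648 + 2/27

Integrate by parts 3 times (u = t^3, dv = cos(3*t) dt).
An antiderivative is F(t) = t**3*sin(3*t)/3 + t**2*cos(3*t)/3 - 2*t*sin(3*t)/9 - 2*cos(3*t)/27.
Then F(pi/6) - F(0) = (pi*(-24 + pi**2)/648) - (-2/27) = -pi/27 + pi**3/648 + 2/27.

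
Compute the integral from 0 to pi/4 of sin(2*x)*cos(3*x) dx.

-2/5 + 3*sqrt(2)/10

Use the identity sin(2*x)cos(3*x) = [sin(5*x) + sin(-x)]/2.
An antiderivative is F(x) = cos(x)/2 - cos(5*x)/10.
Then F(pi/4) - F(0) = (3*sqrt(2)/10) - (2/5) = -2/5 + 3*sqrt(2)/10.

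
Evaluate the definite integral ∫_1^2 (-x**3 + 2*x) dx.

By the power rule, an antiderivative is F(x) = -x**4/4 + x**2.
Then F(2) - F(1) = (0) - (3/4) = -3/4.

-3/4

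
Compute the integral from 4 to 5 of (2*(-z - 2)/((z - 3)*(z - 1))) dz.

log(2/27)

Factor the denominator: z**2 - 4*z + 3 = (z - 1)(z - 3).
Partial fractions: 2*(-z - 2)/((z - 3)*(z - 1)) = 3/(z - 1) - 5/(z - 3).
An antiderivative is F(z) = -5*log(z - 3) + 3*log(z - 1).
Then F(5) - F(4) = (log(2)) - (log(27)) = log(2/27).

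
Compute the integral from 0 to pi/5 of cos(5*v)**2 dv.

pi/10

Use the identity cos^2(5*v) = (1 + cos(10*v))/2.
An antiderivative is F(v) = v/2 + sin(10*v)/20.
Then F(pi/5) - F(0) = (pi/10) - (0) = pi/10.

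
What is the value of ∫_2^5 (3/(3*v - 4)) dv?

log(11/2)

An antiderivative is F(v) = log(3*v - 4).
Then F(5) - F(2) = (log(11)) - (log(2)) = log(11/2).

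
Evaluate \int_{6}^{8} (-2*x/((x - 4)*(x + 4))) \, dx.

Factor the denominator: x**2 - 16 = (x + 4)(x - 4).
Partial fractions: -2*x/((x - 4)*(x + 4)) = -1/(x + 4) - 1/(x - 4).
An antiderivative is F(x) = -log(x - 4) - log(x + 4).
Then F(8) - F(6) = (-log(48)) - (-log(20)) = log(5/12).

log(5/12)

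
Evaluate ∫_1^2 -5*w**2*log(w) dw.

35/9 - 40*log(2)/3

Integrate by parts once (u = ln w, dv = -5*w**2 dw).
An antiderivative is F(w) = -5*w**3*(3*log(w) - 1)/9.
Then F(2) - F(1) = (40/9 - 40*log(2)/3) - (5/9) = 35/9 - 40*log(2)/3.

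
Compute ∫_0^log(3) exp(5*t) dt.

Let u = exp(t), so du = exp(t) dt. When t = 0, u = 1; when t = log(3), u = 3.
The integral becomes ∫ u**4 du from 1 to 3, with antiderivative u**5/5.
Back in t: F(t) = exp(5*t)/5.
Then F(log(3)) - F(0) = (243/5) - (1/5) = 242/5.

242/5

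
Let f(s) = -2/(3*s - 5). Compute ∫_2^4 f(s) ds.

-2*log(7)/3

An antiderivative is F(s) = -2*log(3*s - 5)/3.
Then F(4) - F(2) = (-2*log(7)/3) - (0) = -2*log(7)/3.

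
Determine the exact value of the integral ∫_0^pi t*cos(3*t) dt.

Integrate by parts once (u = t, dv = cos(3*t) dt).
An antiderivative is F(t) = t*sin(3*t)/3 + cos(3*t)/9.
Then F(pi) - F(0) = (-1/9) - (1/9) = -2/9.

-2/9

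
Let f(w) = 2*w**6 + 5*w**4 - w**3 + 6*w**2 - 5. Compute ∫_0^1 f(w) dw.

By the power rule, an antiderivative is F(w) = 2*w**7/7 + w**5 - w**4/4 + 2*w**3 - 5*w.
Then F(1) - F(0) = (-55/28) - (0) = -55/28.

-55/28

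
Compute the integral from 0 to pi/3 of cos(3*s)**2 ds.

pi/6

Use the identity cos^2(3*s) = (1 + cos(6*s))/2.
An antiderivative is F(s) = s/2 + sin(6*s)/12.
Then F(pi/3) - F(0) = (pi/6) - (0) = pi/6.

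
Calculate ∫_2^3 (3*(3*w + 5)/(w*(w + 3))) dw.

-4*log(5) - log(2) + 9*log(3)

Factor the denominator: w**2 + 3*w = (w + 3)w.
Partial fractions: 3*(3*w + 5)/(w*(w + 3)) = 4/(w + 3) + 5/w.
An antiderivative is F(w) = 5*log(w) + 4*log(w + 3).
Then F(3) - F(2) = (4*log(2) + 9*log(3)) - (5*log(2) + 4*log(5)) = -4*log(5) - log(2) + 9*log(3).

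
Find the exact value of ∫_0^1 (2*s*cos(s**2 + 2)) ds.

Let u = s**2 + 2, so du = 2*s ds. When s = 0, u = 2; when s = 1, u = 3.
The integral becomes ∫ cos(u) du from 2 to 3, with antiderivative sin(u).
Back in s: F(s) = sin(s**2 + 2).
Then F(1) - F(0) = (sin(3)) - (sin(2)) = -sin(2) + sin(3).

-sin(2) + sin(3)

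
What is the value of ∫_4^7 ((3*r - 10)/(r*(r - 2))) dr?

Factor the denominator: r**2 - 2*r = r(r - 2).
Partial fractions: (3*r - 10)/(r*(r - 2)) = 5/r - 2/(r - 2).
An antiderivative is F(r) = 5*log(r) - 2*log(r - 2).
Then F(7) - F(4) = (-2*log(5) + 5*log(7)) - (8*log(2)) = -8*log(2) - 2*log(5) + 5*log(7).

-8*log(2) - 2*log(5) + 5*log(7)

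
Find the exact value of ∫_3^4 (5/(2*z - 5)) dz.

An antiderivative is F(z) = 5*log(2*z - 5)/2.
Then F(4) - F(3) = (5*log(3)/2) - (0) = 5*log(3)/2.

5*log(3)/2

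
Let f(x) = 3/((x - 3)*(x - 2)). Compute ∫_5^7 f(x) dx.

-3*log(5) + 3*log(2) + 3*log(3)

Factor the denominator: x**2 - 5*x + 6 = (x - 2)(x - 3).
Partial fractions: 3/((x - 3)*(x - 2)) = -3/(x - 2) + 3/(x - 3).
An antiderivative is F(x) = 3*log(x - 3) - 3*log(x - 2).
Then F(7) - F(5) = (-3*log(5) + 6*log(2)) - (log(8/27)) = -3*log(5) + 3*log(2) + 3*log(3).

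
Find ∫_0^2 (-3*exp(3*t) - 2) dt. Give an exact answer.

-exp(6) - 3

An antiderivative is F(t) = -exp(3*t) - 2*t.
Then F(2) - F(0) = (-exp(6) - 4) - (-1) = -exp(6) - 3.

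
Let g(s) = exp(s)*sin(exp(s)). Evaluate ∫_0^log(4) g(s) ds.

cos(1) - cos(4)

Let u = exp(s), so du = exp(s) ds. When s = 0, u = 1; when s = log(4), u = 4.
The integral becomes ∫ sin(u) du from 1 to 4, with antiderivative -cos(u).
Back in s: F(s) = -cos(exp(s)).
Then F(log(4)) - F(0) = (-cos(4)) - (-cos(1)) = cos(1) - cos(4).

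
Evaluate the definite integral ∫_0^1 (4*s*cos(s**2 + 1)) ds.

-2*sin(1) + 2*sin(2)

Let u = s**2 + 1, so du = 2*s ds. When s = 0, u = 1; when s = 1, u = 2.
The integral becomes 2·∫ cos(u) du from 1 to 2, with antiderivative 2*sin(u).
Back in s: F(s) = 2*sin(s**2 + 1).
Then F(1) - F(0) = (2*sin(2)) - (2*sin(1)) = -2*sin(1) + 2*sin(2).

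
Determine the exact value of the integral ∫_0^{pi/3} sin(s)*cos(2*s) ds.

1/12

Use the identity sin(s)cos(2*s) = [sin(3*s) + sin(-s)]/2.
An antiderivative is F(s) = cos(s)/2 - cos(3*s)/6.
Then F(pi/3) - F(0) = (5/12) - (1/3) = 1/12.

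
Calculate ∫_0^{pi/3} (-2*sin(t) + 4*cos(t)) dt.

An antiderivative is F(t) = 4*sin(t) + 2*cos(t).
Then F(pi/3) - F(0) = (1 + 2*sqrt(3)) - (2) = -1 + 2*sqrt(3).

-1 + 2*sqrt(3)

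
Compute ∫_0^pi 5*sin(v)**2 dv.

5*pi/2

Use the identity sin^2(v) = (1 - cos(2*v))/2.
An antiderivative is F(v) = 5*v/2 - 5*sin(2*v)/4.
Then F(pi) - F(0) = (5*pi/2) - (0) = 5*pi/2.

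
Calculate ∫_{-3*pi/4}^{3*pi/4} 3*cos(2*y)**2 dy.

Use the identity cos^2(2*y) = (1 + cos(4*y))/2.
An antiderivative is F(y) = 3*y/2 + 3*sin(4*y)/8.
Then F(3*pi/4) - F(-3*pi/4) = (9*pi/8) - (-9*pi/8) = 9*pi/4.

9*pi/4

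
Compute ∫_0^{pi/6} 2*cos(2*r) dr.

An antiderivative is F(r) = sin(2*r).
Then F(pi/6) - F(0) = (sqrt(3)/2) - (0) = sqrt(3)/2.

sqrt(3)/2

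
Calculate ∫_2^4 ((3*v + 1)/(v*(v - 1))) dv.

Factor the denominator: v**2 - v = v(v - 1).
Partial fractions: (3*v + 1)/(v*(v - 1)) = -1/v + 4/(v - 1).
An antiderivative is F(v) = -log(v) + 4*log(v - 1).
Then F(4) - F(2) = (log(81/4)) - (-log(2)) = log(81/2).

log(81/2)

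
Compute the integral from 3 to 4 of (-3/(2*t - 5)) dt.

An antiderivative is F(t) = -3*log(2*t - 5)/2.
Then F(4) - F(3) = (-3*log(3)/2) - (0) = -3*log(3)/2.

-3*log(3)/2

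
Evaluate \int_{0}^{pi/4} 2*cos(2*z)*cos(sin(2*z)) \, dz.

sin(1)

Let u = sin(2*z), so du = 2*cos(2*z) dz. When z = 0, u = 0; when z = pi/4, u = 1.
The integral becomes ∫ cos(u) du from 0 to 1, with antiderivative sin(u).
Back in z: F(z) = sin(sin(2*z)).
Then F(pi/4) - F(0) = (sin(1)) - (0) = sin(1).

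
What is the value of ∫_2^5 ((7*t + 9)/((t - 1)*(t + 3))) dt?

-3*log(5) + 17*log(2)

Factor the denominator: t**2 + 2*t - 3 = (t + 3)(t - 1).
Partial fractions: (7*t + 9)/((t - 1)*(t + 3)) = 3/(t + 3) + 4/(t - 1).
An antiderivative is F(t) = 4*log(t - 1) + 3*log(t + 3).
Then F(5) - F(2) = (17*log(2)) - (3*log(5)) = -3*log(5) + 17*log(2).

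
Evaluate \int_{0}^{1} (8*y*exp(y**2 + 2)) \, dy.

-4*(1 - exp(1))*exp(2)

Let u = y**2 + 2, so du = 2*y dy. When y = 0, u = 2; when y = 1, u = 3.
The integral becomes 4·∫ exp(u) du from 2 to 3, with antiderivative 4*exp(u).
Back in y: F(y) = 4*exp(y**2 + 2).
Then F(1) - F(0) = (4*exp(3)) - (4*exp(2)) = -4*(1 - exp(1))*exp(2).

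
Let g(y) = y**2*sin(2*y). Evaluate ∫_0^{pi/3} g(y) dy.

-3/8 + pi**2/36 + sqrt(3)*pi/12

Integrate by parts twice (u = y^2, dv = sin(2*y) dy).
An antiderivative is F(y) = -y**2*cos(2*y)/2 + y*sin(2*y)/2 + cos(2*y)/4.
Then F(pi/3) - F(0) = (-1/8 + pi**2/36 + sqrt(3)*pi/12) - (1/4) = -3/8 + pi**2/36 + sqrt(3)*pi/12.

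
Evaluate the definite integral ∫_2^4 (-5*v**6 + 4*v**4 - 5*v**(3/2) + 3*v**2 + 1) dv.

By the power rule, an antiderivative is F(v) = -5*v**7/7 - 2*v**(5/2) + 4*v**5/5 + v**3 + v.
Then F(4) - F(2) = (-380788/35) - (-1954/35 - 8*sqrt(2)) = -378834/35 + 8*sqrt(2).

-378834/35 + 8*sqrt(2)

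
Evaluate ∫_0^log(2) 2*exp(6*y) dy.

Let u = exp(y), so du = exp(y) dy. When y = 0, u = 1; when y = log(2), u = 2.
The integral becomes 2·∫ u**5 du from 1 to 2, with antiderivative u**6/3.
Back in y: F(y) = exp(6*y)/3.
Then F(log(2)) - F(0) = (64/3) - (1/3) = 21.

21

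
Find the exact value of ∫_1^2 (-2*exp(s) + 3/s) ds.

An antiderivative is F(s) = -2*exp(s) + 3*log(s).
Then F(2) - F(1) = (-2*exp(2) + log(8)) - (-2*exp(1)) = -2*exp(2) + log(8) + 2*exp(1).

-2*exp(2) + log(8) + 2*exp(1)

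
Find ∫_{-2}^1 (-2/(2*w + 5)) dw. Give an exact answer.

-log(7)

An antiderivative is F(w) = -log(2*w + 5).
Then F(1) - F(-2) = (-log(7)) - (0) = -log(7).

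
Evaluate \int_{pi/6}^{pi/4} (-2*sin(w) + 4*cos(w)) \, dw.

An antiderivative is F(w) = 4*sin(w) + 2*cos(w).
Then F(pi/4) - F(pi/6) = (3*sqrt(2)) - (sqrt(3) + 2) = -2 - sqrt(3) + 3*sqrt(2).

-2 - sqrt(3) + 3*sqrt(2)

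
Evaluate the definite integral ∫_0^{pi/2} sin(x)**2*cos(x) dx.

Let u = sin(x), so du = cos(x) dx. When x = 0, u = 0; when x = pi/2, u = 1.
The integral becomes ∫ u**2 du from 0 to 1, with antiderivative u**3/3.
Back in x: F(x) = sin(x)**3/3.
Then F(pi/2) - F(0) = (1/3) - (0) = 1/3.

1/3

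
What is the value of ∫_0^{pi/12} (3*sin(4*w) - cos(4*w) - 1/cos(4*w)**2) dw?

3/8 - 3*sqrt(3)/8

An antiderivative is F(w) = -sin(4*w)/4 - 3*cos(4*w)/4 - tan(4*w)/4.
Then F(pi/12) - F(0) = (-3*sqrt(3)/8 - 3/8) - (-3/4) = 3/8 - 3*sqrt(3)/8.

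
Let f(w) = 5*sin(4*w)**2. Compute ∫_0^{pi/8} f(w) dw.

Use the identity sin^2(4*w) = (1 - cos(8*w))/2.
An antiderivative is F(w) = 5*w/2 - 5*sin(8*w)/16.
Then F(pi/8) - F(0) = (5*pi/16) - (0) = 5*pi/16.

5*pi/16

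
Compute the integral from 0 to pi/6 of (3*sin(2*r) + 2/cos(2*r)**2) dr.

3/4 + sqrt(3)

An antiderivative is F(r) = -3*cos(2*r)/2 + tan(2*r).
Then F(pi/6) - F(0) = (-3/4 + sqrt(3)) - (-3/2) = 3/4 + sqrt(3).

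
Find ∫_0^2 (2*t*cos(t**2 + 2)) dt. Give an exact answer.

-sin(2) + sin(6)

Let u = t**2 + 2, so du = 2*t dt. When t = 0, u = 2; when t = 2, u = 6.
The integral becomes ∫ cos(u) du from 2 to 6, with antiderivative sin(u).
Back in t: F(t) = sin(t**2 + 2).
Then F(2) - F(0) = (sin(6)) - (sin(2)) = -sin(2) + sin(6).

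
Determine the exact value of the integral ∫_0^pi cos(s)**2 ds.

Use the identity cos^2(s) = (1 + cos(2*s))/2.
An antiderivative is F(s) = s/2 + sin(2*s)/4.
Then F(pi) - F(0) = (pi/2) - (0) = pi/2.

pi/2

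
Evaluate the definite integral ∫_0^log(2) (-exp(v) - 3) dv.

An antiderivative is F(v) = -3*v - exp(v).
Then F(log(2)) - F(0) = (-log(8) - 2) - (-1) = -log(8) - 1.

-log(8) - 1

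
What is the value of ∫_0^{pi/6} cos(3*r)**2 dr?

pi/12

Use the identity cos^2(3*r) = (1 + cos(6*r))/2.
An antiderivative is F(r) = r/2 + sin(6*r)/12.
Then F(pi/6) - F(0) = (pi/12) - (0) = pi/12.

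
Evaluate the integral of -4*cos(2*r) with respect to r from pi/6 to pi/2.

An antiderivative is F(r) = -2*sin(2*r).
Then F(pi/2) - F(pi/6) = (0) - (-sqrt(3)) = sqrt(3).

sqrt(3)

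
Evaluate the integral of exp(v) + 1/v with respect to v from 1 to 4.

An antiderivative is F(v) = exp(v) + log(v).
Then F(4) - F(1) = (log(4) + exp(4)) - (exp(1)) = -exp(1) + log(4) + exp(4).

-exp(1) + log(4) + exp(4)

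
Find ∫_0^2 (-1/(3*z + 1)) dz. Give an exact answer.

An antiderivative is F(z) = -log(3*z + 1)/3.
Then F(2) - F(0) = (-log(7)/3) - (0) = -log(7)/3.

-log(7)/3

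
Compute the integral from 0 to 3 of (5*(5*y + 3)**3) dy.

104895/4

Let u = 5*y + 3, so du = 5 dy. When y = 0, u = 3; when y = 3, u = 18.
The integral becomes ∫ u**3 du from 3 to 18, with antiderivative u**4/4.
Back in y: F(y) = (5*y + 3)**4/4.
Then F(3) - F(0) = (26244) - (81/4) = 104895/4.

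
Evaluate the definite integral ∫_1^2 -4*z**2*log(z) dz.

Integrate by parts once (u = ln z, dv = -4*z**2 dz).
An antiderivative is F(z) = -4*z**3*(3*log(z) - 1)/9.
Then F(2) - F(1) = (32/9 - 32*log(2)/3) - (4/9) = 28/9 - 32*log(2)/3.

28/9 - 32*log(2)/3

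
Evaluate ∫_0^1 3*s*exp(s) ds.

Integrate by parts once (u = s, dv = 3*exp(s) ds).
An antiderivative is F(s) = (3*s - 3)*exp(s).
Then F(1) - F(0) = (0) - (-3) = 3.

3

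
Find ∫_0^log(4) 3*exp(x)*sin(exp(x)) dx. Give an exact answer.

3*cos(1) - 3*cos(4)

Let u = exp(x), so du = exp(x) dx. When x = 0, u = 1; when x = log(4), u = 4.
The integral becomes 3·∫ sin(u) du from 1 to 4, with antiderivative -3*cos(u).
Back in x: F(x) = -3*cos(exp(x)).
Then F(log(4)) - F(0) = (-3*cos(4)) - (-3*cos(1)) = 3*cos(1) - 3*cos(4).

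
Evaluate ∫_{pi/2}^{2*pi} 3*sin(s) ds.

An antiderivative is F(s) = -3*cos(s).
Then F(2*pi) - F(pi/2) = (-3) - (0) = -3.

-3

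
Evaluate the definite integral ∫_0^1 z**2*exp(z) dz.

-2 + E

Integrate by parts twice (u = z^2, dv = exp(z) dz).
An antiderivative is F(z) = (z**2 - 2*z + 2)*exp(z).
Then F(1) - F(0) = (E) - (2) = -2 + E.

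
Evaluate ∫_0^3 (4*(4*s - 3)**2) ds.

252

Let u = 4*s - 3, so du = 4 ds. When s = 0, u = -3; when s = 3, u = 9.
The integral becomes ∫ u**2 du from -3 to 9, with antiderivative u**3/3.
Back in s: F(s) = (4*s - 3)**3/3.
Then F(3) - F(0) = (243) - (-9) = 252.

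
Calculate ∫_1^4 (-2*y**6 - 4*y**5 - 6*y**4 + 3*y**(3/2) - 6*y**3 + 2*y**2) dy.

-625923/70

By the power rule, an antiderivative is F(y) = -2*y**7/7 - 2*y**6/3 + 6*y**(5/2)/5 - 6*y**5/5 - 3*y**4/2 + 2*y**3/3.
Then F(4) - F(1) = (-313024/35) - (-25/14) = -625923/70.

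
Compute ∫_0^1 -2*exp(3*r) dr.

2/3 - 2*exp(3)/3

An antiderivative is F(r) = -2*exp(3*r)/3.
Then F(1) - F(0) = (-2*exp(3)/3) - (-2/3) = 2/3 - 2*exp(3)/3.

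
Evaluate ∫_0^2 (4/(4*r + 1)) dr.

Let u = 4*r + 1, so du = 4 dr. When r = 0, u = 1; when r = 2, u = 9.
The integral becomes ∫ 1/u du from 1 to 9, with antiderivative log(u).
Back in r: F(r) = log(4*r + 1).
Then F(2) - F(0) = (log(9)) - (0) = log(9).

log(9)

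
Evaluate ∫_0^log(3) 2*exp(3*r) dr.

52/3

Let u = exp(r), so du = exp(r) dr. When r = 0, u = 1; when r = log(3), u = 3.
The integral becomes 2·∫ u**2 du from 1 to 3, with antiderivative 2*u**3/3.
Back in r: F(r) = 2*exp(3*r)/3.
Then F(log(3)) - F(0) = (18) - (2/3) = 52/3.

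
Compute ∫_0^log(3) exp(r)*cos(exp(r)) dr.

-sin(1) + sin(3)

Let u = exp(r), so du = exp(r) dr. When r = 0, u = 1; when r = log(3), u = 3.
The integral becomes ∫ cos(u) du from 1 to 3, with antiderivative sin(u).
Back in r: F(r) = sin(exp(r)).
Then F(log(3)) - F(0) = (sin(3)) - (sin(1)) = -sin(1) + sin(3).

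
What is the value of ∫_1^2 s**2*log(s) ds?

Integrate by parts once (u = ln s, dv = s**2 ds).
An antiderivative is F(s) = s**3*(3*log(s) - 1)/9.
Then F(2) - F(1) = (-8/9 + 8*log(2)/3) - (-1/9) = -7/9 + 8*log(2)/3.

-7/9 + 8*log(2)/3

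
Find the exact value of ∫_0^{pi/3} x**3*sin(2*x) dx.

-pi/8 - 3*sqrt(3)/16 + pi**3/108 + sqrt(3)*pi**2/24

Integrate by parts 3 times (u = x^3, dv = sin(2*x) dx).
An antiderivative is F(x) = -x**3*cos(2*x)/2 + 3*x**2*sin(2*x)/4 + 3*x*cos(2*x)/4 - 3*sin(2*x)/8.
Then F(pi/3) - F(0) = (-pi/8 - 3*sqrt(3)/16 + pi**3/108 + sqrt(3)*pi**2/24) - (0) = -pi/8 - 3*sqrt(3)/16 + pi**3/108 + sqrt(3)*pi**2/24.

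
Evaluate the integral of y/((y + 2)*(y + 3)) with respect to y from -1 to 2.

-7*log(2) + 3*log(5)

Factor the denominator: y**2 + 5*y + 6 = (y + 3)(y + 2).
Partial fractions: y/((y + 2)*(y + 3)) = 3/(y + 3) - 2/(y + 2).
An antiderivative is F(y) = -2*log(y + 2) + 3*log(y + 3).
Then F(2) - F(-1) = (-4*log(2) + 3*log(5)) - (log(8)) = -7*log(2) + 3*log(5).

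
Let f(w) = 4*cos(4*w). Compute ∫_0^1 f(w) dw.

sin(4)

Let u = 4*w, so du = 4 dw. When w = 0, u = 0; when w = 1, u = 4.
The integral becomes ∫ cos(u) du from 0 to 4, with antiderivative sin(u).
Back in w: F(w) = sin(4*w).
Then F(1) - F(0) = (sin(4)) - (0) = sin(4).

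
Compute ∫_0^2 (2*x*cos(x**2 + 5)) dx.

Let u = x**2 + 5, so du = 2*x dx. When x = 0, u = 5; when x = 2, u = 9.
The integral becomes ∫ cos(u) du from 5 to 9, with antiderivative sin(u).
Back in x: F(x) = sin(x**2 + 5).
Then F(2) - F(0) = (sin(9)) - (sin(5)) = sin(9) - sin(5).

sin(9) - sin(5)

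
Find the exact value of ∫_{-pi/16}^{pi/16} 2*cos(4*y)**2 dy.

Use the identity cos^2(4*y) = (1 + cos(8*y))/2.
An antiderivative is F(y) = y + sin(8*y)/8.
Then F(pi/16) - F(-pi/16) = (1/8 + pi/16) - (-pi/16 - 1/8) = 1/4 + pi/8.

1/4 + pi/8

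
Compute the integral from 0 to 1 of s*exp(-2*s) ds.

Integrate by parts once (u = s, dv = exp(-2*s) ds).
An antiderivative is F(s) = (-2*s - 1)*exp(-2*s)/4.
Then F(1) - F(0) = (-3*exp(-2)/4) - (-1/4) = (-3 + exp(2))*exp(-2)/4.

(-3 + exp(2))*exp(-2)/4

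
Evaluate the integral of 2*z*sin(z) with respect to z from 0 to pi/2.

Integrate by parts once (u = z, dv = 2*sin(z) dz).
An antiderivative is F(z) = -2*z*cos(z) + 2*sin(z).
Then F(pi/2) - F(0) = (2) - (0) = 2.

2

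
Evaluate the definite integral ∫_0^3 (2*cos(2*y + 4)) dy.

sin(10) - sin(4)

Let u = 2*y + 4, so du = 2 dy. When y = 0, u = 4; when y = 3, u = 10.
The integral becomes ∫ cos(u) du from 4 to 10, with antiderivative sin(u).
Back in y: F(y) = sin(2*y + 4).
Then F(3) - F(0) = (sin(10)) - (sin(4)) = sin(10) - sin(4).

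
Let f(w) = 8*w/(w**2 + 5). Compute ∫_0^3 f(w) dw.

-4*log(5) + 4*log(2) + 4*log(7)

Let u = w**2 + 5, so du = 2*w dw. When w = 0, u = 5; when w = 3, u = 14.
The integral becomes 4·∫ 1/u du from 5 to 14, with antiderivative 4*log(u).
Back in w: F(w) = 4*log(w**2 + 5).
Then F(3) - F(0) = (4*log(2) + 4*log(7)) - (4*log(5)) = -4*log(5) + 4*log(2) + 4*log(7).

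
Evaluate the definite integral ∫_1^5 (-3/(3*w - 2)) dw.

-log(13)

An antiderivative is F(w) = -log(3*w - 2).
Then F(5) - F(1) = (-log(13)) - (0) = -log(13).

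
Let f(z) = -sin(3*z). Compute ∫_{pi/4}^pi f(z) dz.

An antiderivative is F(z) = cos(3*z)/3.
Then F(pi) - F(pi/4) = (-1/3) - (-sqrt(2)/6) = -1/3 + sqrt(2)/6.

-1/3 + sqrt(2)/6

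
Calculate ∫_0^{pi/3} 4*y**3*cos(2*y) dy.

-sqrt(3)*pi/2 - pi**2/6 + sqrt(3)*pi**3/27 + 9/4

Integrate by parts 3 times (u = y^3, dv = 4*cos(2*y) dy).
An antiderivative is F(y) = 2*y**3*sin(2*y) + 3*y**2*cos(2*y) - 3*y*sin(2*y) - 3*cos(2*y)/2.
Then F(pi/3) - F(0) = (-sqrt(3)*pi/2 - pi**2/6 + 3/4 + sqrt(3)*pi**3/27) - (-3/2) = -sqrt(3)*pi/2 - pi**2/6 + sqrt(3)*pi**3/27 + 9/4.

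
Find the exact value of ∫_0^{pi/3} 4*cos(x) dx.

An antiderivative is F(x) = 4*sin(x).
Then F(pi/3) - F(0) = (2*sqrt(3)) - (0) = 2*sqrt(3).

2*sqrt(3)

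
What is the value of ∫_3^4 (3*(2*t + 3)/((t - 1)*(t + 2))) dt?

-4*log(2) - log(5) + 6*log(3)

Factor the denominator: t**2 + t - 2 = (t + 2)(t - 1).
Partial fractions: 3*(2*t + 3)/((t - 1)*(t + 2)) = 1/(t + 2) + 5/(t - 1).
An antiderivative is F(t) = 5*log(t - 1) + log(t + 2).
Then F(4) - F(3) = (log(2) + 6*log(3)) - (log(5) + 5*log(2)) = -4*log(2) - log(5) + 6*log(3).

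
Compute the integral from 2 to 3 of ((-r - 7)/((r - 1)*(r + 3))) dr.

Factor the denominator: r**2 + 2*r - 3 = (r + 3)(r - 1).
Partial fractions: (-r - 7)/((r - 1)*(r + 3)) = 1/(r + 3) - 2/(r - 1).
An antiderivative is F(r) = -2*log(r - 1) + log(r + 3).
Then F(3) - F(2) = (log(3/2)) - (log(5)) = log(3/10).

log(3/10)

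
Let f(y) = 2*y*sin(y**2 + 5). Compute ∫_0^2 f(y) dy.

cos(5) - cos(9)

Let u = y**2 + 5, so du = 2*y dy. When y = 0, u = 5; when y = 2, u = 9.
The integral becomes ∫ sin(u) du from 5 to 9, with antiderivative -cos(u).
Back in y: F(y) = -cos(y**2 + 5).
Then F(2) - F(0) = (-cos(9)) - (-cos(5)) = cos(5) - cos(9).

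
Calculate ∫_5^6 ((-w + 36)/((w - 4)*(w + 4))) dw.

Factor the denominator: w**2 - 16 = (w + 4)(w - 4).
Partial fractions: (-w + 36)/((w - 4)*(w + 4)) = -5/(w + 4) + 4/(w - 4).
An antiderivative is F(w) = 4*log(w - 4) - 5*log(w + 4).
Then F(6) - F(5) = (-5*log(5) - log(2)) - (-10*log(3)) = -5*log(5) - log(2) + 10*log(3).

-5*log(5) - log(2) + 10*log(3)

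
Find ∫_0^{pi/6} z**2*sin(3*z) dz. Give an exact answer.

Integrate by parts twice (u = z^2, dv = sin(3*z) dz).
An antiderivative is F(z) = -z**2*cos(3*z)/3 + 2*z*sin(3*z)/9 + 2*cos(3*z)/27.
Then F(pi/6) - F(0) = (pi/27) - (2/27) = -2/27 + pi/27.

-2/27 + pi/27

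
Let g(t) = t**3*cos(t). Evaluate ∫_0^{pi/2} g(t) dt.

Integrate by parts 3 times (u = t^3, dv = cos(t) dt).
An antiderivative is F(t) = t**3*sin(t) + 3*t**2*cos(t) - 6*t*sin(t) - 6*cos(t).
Then F(pi/2) - F(0) = (pi*(-24 + pi**2)/8) - (-6) = -3*pi + pi**3/8 + 6.

-3*pi + pi**3/8 + 6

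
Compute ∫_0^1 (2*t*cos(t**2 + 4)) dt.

Let u = t**2 + 4, so du = 2*t dt. When t = 0, u = 4; when t = 1, u = 5.
The integral becomes ∫ cos(u) du from 4 to 5, with antiderivative sin(u).
Back in t: F(t) = sin(t**2 + 4).
Then F(1) - F(0) = (sin(5)) - (sin(4)) = sin(5) - sin(4).

sin(5) - sin(4)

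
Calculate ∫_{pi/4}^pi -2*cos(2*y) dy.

An antiderivative is F(y) = -sin(2*y).
Then F(pi) - F(pi/4) = (0) - (-1) = 1.

1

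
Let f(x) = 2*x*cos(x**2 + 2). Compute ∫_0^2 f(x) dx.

Let u = x**2 + 2, so du = 2*x dx. When x = 0, u = 2; when x = 2, u = 6.
The integral becomes ∫ cos(u) du from 2 to 6, with antiderivative sin(u).
Back in x: F(x) = sin(x**2 + 2).
Then F(2) - F(0) = (sin(6)) - (sin(2)) = -sin(2) + sin(6).

-sin(2) + sin(6)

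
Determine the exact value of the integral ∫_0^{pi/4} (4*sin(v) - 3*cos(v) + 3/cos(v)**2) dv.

7 - 7*sqrt(2)/2

An antiderivative is F(v) = -3*sin(v) - 4*cos(v) + 3*tan(v).
Then F(pi/4) - F(0) = (3 - 7*sqrt(2)/2) - (-4) = 7 - 7*sqrt(2)/2.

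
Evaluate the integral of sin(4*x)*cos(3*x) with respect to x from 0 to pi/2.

4/7

Use the identity sin(4*x)cos(3*x) = [sin(7*x) + sin(x)]/2.
An antiderivative is F(x) = -cos(x)/2 - cos(7*x)/14.
Then F(pi/2) - F(0) = (0) - (-4/7) = 4/7.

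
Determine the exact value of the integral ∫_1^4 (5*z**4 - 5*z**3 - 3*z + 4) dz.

2775/4

By the power rule, an antiderivative is F(z) = z**5 - 5*z**4/4 - 3*z**2/2 + 4*z.
Then F(4) - F(1) = (696) - (9/4) = 2775/4.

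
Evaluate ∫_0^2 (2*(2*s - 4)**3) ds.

-64

Let u = 2*s - 4, so du = 2 ds. When s = 0, u = -4; when s = 2, u = 0.
The integral becomes ∫ u**3 du from -4 to 0, with antiderivative u**4/4.
Back in s: F(s) = (2*s - 4)**4/4.
Then F(2) - F(0) = (0) - (64) = -64.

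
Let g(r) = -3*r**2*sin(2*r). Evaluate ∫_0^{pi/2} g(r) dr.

Integrate by parts twice (u = r^2, dv = -3*sin(2*r) dr).
An antiderivative is F(r) = 3*r**2*cos(2*r)/2 - 3*r*sin(2*r)/2 - 3*cos(2*r)/4.
Then F(pi/2) - F(0) = (3/4 - 3*pi**2/8) - (-3/4) = 3/2 - 3*pi**2/8.

3/2 - 3*pi**2/8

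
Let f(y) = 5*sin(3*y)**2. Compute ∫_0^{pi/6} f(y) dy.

5*pi/12

Use the identity sin^2(3*y) = (1 - cos(6*y))/2.
An antiderivative is F(y) = 5*y/2 - 5*sin(6*y)/12.
Then F(pi/6) - F(0) = (5*pi/12) - (0) = 5*pi/12.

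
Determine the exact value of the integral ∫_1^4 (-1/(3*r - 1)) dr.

An antiderivative is F(r) = -log(3*r - 1)/3.
Then F(4) - F(1) = (-log(11)/3) - (-log(2)/3) = -log(11)/3 + log(2)/3.

-log(11)/3 + log(2)/3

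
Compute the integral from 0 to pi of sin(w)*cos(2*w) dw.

Use the identity sin(w)cos(2*w) = [sin(3*w) + sin(-w)]/2.
An antiderivative is F(w) = cos(w)/2 - cos(3*w)/6.
Then F(pi) - F(0) = (-1/3) - (1/3) = -2/3.

-2/3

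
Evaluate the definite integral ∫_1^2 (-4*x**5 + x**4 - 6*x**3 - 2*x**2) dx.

By the power rule, an antiderivative is F(x) = -2*x**6/3 + x**5/5 - 3*x**4/2 - 2*x**3/3.
Then F(2) - F(1) = (-328/5) - (-79/30) = -1889/30.

-1889/30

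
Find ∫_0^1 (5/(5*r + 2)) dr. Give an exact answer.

log(7/2)

Let u = 5*r + 2, so du = 5 dr. When r = 0, u = 2; when r = 1, u = 7.
The integral becomes ∫ 1/u du from 2 to 7, with antiderivative log(u).
Back in r: F(r) = log(5*r + 2).
Then F(1) - F(0) = (log(7)) - (log(2)) = log(7/2).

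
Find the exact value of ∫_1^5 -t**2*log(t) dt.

124/9 - 125*log(5)/3

Integrate by parts once (u = ln t, dv = -t**2 dt).
An antiderivative is F(t) = -t**3*(3*log(t) - 1)/9.
Then F(5) - F(1) = (125/9 - 125*log(5)/3) - (1/9) = 124/9 - 125*log(5)/3.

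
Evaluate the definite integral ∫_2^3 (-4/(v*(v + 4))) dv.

log(7/9)

Factor the denominator: v**2 + 4*v = (v + 4)v.
Partial fractions: -4/(v*(v + 4)) = 1/(v + 4) - 1/v.
An antiderivative is F(v) = -log(v) + log(v + 4).
Then F(3) - F(2) = (log(7/3)) - (log(3)) = log(7/9).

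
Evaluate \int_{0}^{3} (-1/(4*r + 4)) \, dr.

An antiderivative is F(r) = -log(4*r + 4)/4.
Then F(3) - F(0) = (-log(2)) - (-log(2)/2) = -log(2)/2.

-log(2)/2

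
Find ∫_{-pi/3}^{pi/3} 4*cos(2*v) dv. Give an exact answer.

2*sqrt(3)

An antiderivative is F(v) = 2*sin(2*v).
Then F(pi/3) - F(-pi/3) = (sqrt(3)) - (-sqrt(3)) = 2*sqrt(3).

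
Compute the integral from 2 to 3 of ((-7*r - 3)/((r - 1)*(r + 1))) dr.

-9*log(2) + 2*log(3)

Factor the denominator: r**2 - 1 = (r + 1)(r - 1).
Partial fractions: (-7*r - 3)/((r - 1)*(r + 1)) = -2/(r + 1) - 5/(r - 1).
An antiderivative is F(r) = -5*log(r - 1) - 2*log(r + 1).
Then F(3) - F(2) = (-9*log(2)) - (-log(9)) = -9*log(2) + 2*log(3).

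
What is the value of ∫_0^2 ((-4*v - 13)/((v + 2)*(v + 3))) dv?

log(5/96)

Factor the denominator: v**2 + 5*v + 6 = (v + 3)(v + 2).
Partial fractions: (-4*v - 13)/((v + 2)*(v + 3)) = 1/(v + 3) - 5/(v + 2).
An antiderivative is F(v) = -5*log(v + 2) + log(v + 3).
Then F(2) - F(0) = (-10*log(2) + log(5)) - (log(3/32)) = log(5/96).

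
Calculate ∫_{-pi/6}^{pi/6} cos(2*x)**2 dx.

sqrt(3)/8 + pi/6

Use the identity cos^2(2*x) = (1 + cos(4*x))/2.
An antiderivative is F(x) = x/2 + sin(4*x)/8.
Then F(pi/6) - F(-pi/6) = (sqrt(3)/16 + pi/12) - (-pi/12 - sqrt(3)/16) = sqrt(3)/8 + pi/6.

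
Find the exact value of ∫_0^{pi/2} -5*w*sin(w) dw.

Integrate by parts once (u = w, dv = -5*sin(w) dw).
An antiderivative is F(w) = 5*w*cos(w) - 5*sin(w).
Then F(pi/2) - F(0) = (-5) - (0) = -5.

-5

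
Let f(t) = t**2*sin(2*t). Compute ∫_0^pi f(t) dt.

-pi**2/2

Integrate by parts twice (u = t^2, dv = sin(2*t) dt).
An antiderivative is F(t) = -t**2*cos(2*t)/2 + t*sin(2*t)/2 + cos(2*t)/4.
Then F(pi) - F(0) = (1/4 - pi**2/2) - (1/4) = -pi**2/2.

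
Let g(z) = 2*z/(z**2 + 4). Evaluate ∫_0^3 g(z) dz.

log(13/4)

Let u = z**2 + 4, so du = 2*z dz. When z = 0, u = 4; when z = 3, u = 13.
The integral becomes ∫ 1/u du from 4 to 13, with antiderivative log(u).
Back in z: F(z) = log(z**2 + 4).
Then F(3) - F(0) = (log(13)) - (log(4)) = log(13/4).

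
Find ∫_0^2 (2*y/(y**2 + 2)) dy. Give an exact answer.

log(3)

Let u = y**2 + 2, so du = 2*y dy. When y = 0, u = 2; when y = 2, u = 6.
The integral becomes ∫ 1/u du from 2 to 6, with antiderivative log(u).
Back in y: F(y) = log(y**2 + 2).
Then F(2) - F(0) = (log(6)) - (log(2)) = log(3).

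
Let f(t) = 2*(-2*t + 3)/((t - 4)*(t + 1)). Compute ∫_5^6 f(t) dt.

Factor the denominator: t**2 - 3*t - 4 = (t + 1)(t - 4).
Partial fractions: 2*(-2*t + 3)/((t - 4)*(t + 1)) = -2/(t + 1) - 2/(t - 4).
An antiderivative is F(t) = -2*log(t - 4) - 2*log(t + 1).
Then F(6) - F(5) = (-2*log(7) - 2*log(2)) - (-log(36)) = log(9/49).

log(9/49)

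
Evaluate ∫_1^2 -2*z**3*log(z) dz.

Integrate by parts once (u = ln z, dv = -2*z**3 dz).
An antiderivative is F(z) = -z**4*(4*log(z) - 1)/8.
Then F(2) - F(1) = (2 - 8*log(2)) - (1/8) = 15/8 - 8*log(2).

15/8 - 8*log(2)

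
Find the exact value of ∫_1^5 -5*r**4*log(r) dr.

3124/5 - 3125*log(5)

Integrate by parts once (u = ln r, dv = -5*r**4 dr).
An antiderivative is F(r) = -r**5*(5*log(r) - 1)/5.
Then F(5) - F(1) = (625 - 3125*log(5)) - (1/5) = 3124/5 - 3125*log(5).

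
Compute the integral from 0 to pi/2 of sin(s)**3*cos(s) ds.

1/4

Let u = sin(s), so du = cos(s) ds. When s = 0, u = 0; when s = pi/2, u = 1.
The integral becomes ∫ u**3 du from 0 to 1, with antiderivative u**4/4.
Back in s: F(s) = sin(s)**4/4.
Then F(pi/2) - F(0) = (1/4) - (0) = 1/4.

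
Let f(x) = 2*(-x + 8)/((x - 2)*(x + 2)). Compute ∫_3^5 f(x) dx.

-5*log(7) + 3*log(3) + 5*log(5)

Factor the denominator: x**2 - 4 = (x + 2)(x - 2).
Partial fractions: 2*(-x + 8)/((x - 2)*(x + 2)) = -5/(x + 2) + 3/(x - 2).
An antiderivative is F(x) = 3*log(x - 2) - 5*log(x + 2).
Then F(5) - F(3) = (-5*log(7) + 3*log(3)) - (-5*log(5)) = -5*log(7) + 3*log(3) + 5*log(5).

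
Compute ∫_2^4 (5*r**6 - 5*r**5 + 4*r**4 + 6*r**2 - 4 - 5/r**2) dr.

1280689/140

By the power rule, an antiderivative is F(r) = 5*r**7/7 - 5*r**6/6 + 4*r**5/5 + 2*r**3 - 4*r + 5/r.
Then F(4) - F(2) = (3873229/420) - (15581/210) = 1280689/140.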